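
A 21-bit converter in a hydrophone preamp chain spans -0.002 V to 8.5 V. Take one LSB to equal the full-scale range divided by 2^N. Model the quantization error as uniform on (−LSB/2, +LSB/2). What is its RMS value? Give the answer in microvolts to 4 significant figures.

Full-scale range = 8.5 V − (-0.002 V) = 8.502 V.
LSB = 8.502 V / 2^21 = 4.05407 µV.
σ_q = LSB/√12 = 4.05407 µV/3.4641 = 1.170 µV.

1.170 µV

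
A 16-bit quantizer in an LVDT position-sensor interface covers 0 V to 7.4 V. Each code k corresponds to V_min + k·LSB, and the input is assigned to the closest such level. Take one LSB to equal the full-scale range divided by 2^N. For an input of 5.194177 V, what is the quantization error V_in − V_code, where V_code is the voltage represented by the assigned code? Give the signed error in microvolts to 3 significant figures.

−27.7 µV

Range is 7.4 V. LSB = 7.4 V / 2^16 ≈ 112.9 µV.
(5.194177 − (0)) / LSB = 5.194177 × 65536/7.4 = 46000.7546. Nearest integer: k = 46001.
V_code = 0 + (46001/65536) × 7.4 = 5.1942047119 V.
e = 5.194177 − (5.1942047119) = −27.7 µV.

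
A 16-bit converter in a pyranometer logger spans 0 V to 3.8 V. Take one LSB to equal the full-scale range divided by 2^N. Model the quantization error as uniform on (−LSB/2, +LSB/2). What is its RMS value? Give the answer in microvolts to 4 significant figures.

Range is 3.8 V.
One LSB is 3.8 V / 65536 = 57.9834 µV.
V_rms = LSB/√12 = 57.9834 µV / √12 = 16.74 µV.

16.74 µV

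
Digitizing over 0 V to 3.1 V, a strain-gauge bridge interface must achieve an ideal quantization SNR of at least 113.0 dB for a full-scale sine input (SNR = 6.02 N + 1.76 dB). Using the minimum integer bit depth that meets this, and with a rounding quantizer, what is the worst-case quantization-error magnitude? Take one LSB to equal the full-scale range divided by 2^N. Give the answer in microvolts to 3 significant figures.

Full-scale range = 3.1 V.
Solving 6.02 N ≥ 113.0 − 1.76: N ≥ 18.478. Round up → N = 19.
One LSB is 3.1 V / 524288 = 5.9128 µV.
|e|_max = LSB/2 = 2.96 µV.

2.96 µV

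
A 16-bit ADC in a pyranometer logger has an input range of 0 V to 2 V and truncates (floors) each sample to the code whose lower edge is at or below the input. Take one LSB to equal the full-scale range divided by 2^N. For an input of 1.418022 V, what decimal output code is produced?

V_FS = 2 V. LSB = 2 V / 2^16 ≈ 30.52 µV.
code = ⌊(V_in − V_min)/LSB⌋ = ⌊(V_in − V_min) × 2^16 / range⌋
     = ⌊(1.418022 − (0)) × 65536 / 2⌋ = ⌊1.418022 × 65536/2⌋
     = ⌊46465.745⌋ = 46465.

46465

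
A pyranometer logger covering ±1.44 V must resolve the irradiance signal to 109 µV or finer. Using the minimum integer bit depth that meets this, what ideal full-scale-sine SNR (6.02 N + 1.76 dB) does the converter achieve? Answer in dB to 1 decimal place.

Range = 1.44 − (-1.44) = 2.88 V.
Required number of levels: 2.88/109 µV = 26422; smallest N with 2^N ≥ that is 15.
6.02(15) + 1.76 = 92.06 dB.

92.1 dB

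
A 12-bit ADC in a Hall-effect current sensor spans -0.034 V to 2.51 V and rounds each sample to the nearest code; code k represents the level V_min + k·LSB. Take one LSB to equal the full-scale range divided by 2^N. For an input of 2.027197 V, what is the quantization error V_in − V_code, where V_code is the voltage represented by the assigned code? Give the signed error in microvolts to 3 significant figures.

Full-scale range = 2.51 V − (-0.034 V) = 2.544 V. LSB = 2.544 V / 2^12 ≈ 0.6211 mV.
(V_in − V_min)/LSB = (2.027197 − (-0.034)) × 4096/2.544 = 3318.6568 → nearest code k = 3319.
V_code = -0.034 + (3319/4096) × 2.544 = 2.027410156 V.
Error = V_in − V_code = 2.027197 − (2.027410156) = −213 µV.

−213 µV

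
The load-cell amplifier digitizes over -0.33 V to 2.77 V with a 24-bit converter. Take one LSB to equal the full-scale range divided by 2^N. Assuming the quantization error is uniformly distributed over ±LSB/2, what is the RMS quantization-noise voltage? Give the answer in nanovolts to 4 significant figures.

53.34 nV

Span: 2.77 V − (-0.33 V) = 3.1 V.
LSB = 3.1 V ÷ 2^24 = 3.1/16777216 V = 184.774 nV.
V_rms = LSB/√12 = 184.774 nV / √12 = 53.34 nV.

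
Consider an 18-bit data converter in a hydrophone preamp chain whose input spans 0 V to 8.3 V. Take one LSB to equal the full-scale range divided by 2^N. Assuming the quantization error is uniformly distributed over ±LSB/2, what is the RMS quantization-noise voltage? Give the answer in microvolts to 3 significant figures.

Full-scale range = 8.3 V.
LSB = 8.3 V ÷ 2^18 = 8.3/262144 V = 31.662 µV.
V_rms = LSB/√12 = 31.662 µV / √12 = 9.14 µV.

9.14 µV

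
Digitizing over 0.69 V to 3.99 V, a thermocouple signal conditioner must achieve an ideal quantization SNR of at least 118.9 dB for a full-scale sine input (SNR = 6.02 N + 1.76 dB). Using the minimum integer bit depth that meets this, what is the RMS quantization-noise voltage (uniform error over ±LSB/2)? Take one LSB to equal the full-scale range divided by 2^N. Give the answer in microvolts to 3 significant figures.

Range = 3.99 − (0.69) = 3.3 V.
N ≥ (118.9 − 1.76)/6.02 = 19.458 → N_min = 20.
LSB = 3.3 V / 2^20 = 3.1471 µV.
σ_q = LSB/√12 = 3.1471 µV/3.4641 = 0.908 µV.

0.908 µV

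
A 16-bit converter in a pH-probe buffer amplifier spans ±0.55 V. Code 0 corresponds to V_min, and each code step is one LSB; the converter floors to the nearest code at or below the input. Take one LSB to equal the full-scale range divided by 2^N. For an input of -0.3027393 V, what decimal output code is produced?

The full-scale span is 0.55 − (-0.55) = 1.1 V. LSB = 1.1 V / 2^16 ≈ 16.78 µV.
(V_in − V_min) × 2^16/range = (-0.3027393 − (-0.55)) × 65536/1.1 = 14731.343.
Floor → code = 14731.

14731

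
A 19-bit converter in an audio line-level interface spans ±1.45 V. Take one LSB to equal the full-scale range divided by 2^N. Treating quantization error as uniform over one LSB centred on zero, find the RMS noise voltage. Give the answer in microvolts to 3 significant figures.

1.60 µV

Full-scale range = 1.45 V − (-1.45 V) = 2.9 V.
LSB = 2.9 V / 2^19 = 5.5313 µV.
RMS of a uniform error over width LSB is LSB/√12 = 1.60 µV.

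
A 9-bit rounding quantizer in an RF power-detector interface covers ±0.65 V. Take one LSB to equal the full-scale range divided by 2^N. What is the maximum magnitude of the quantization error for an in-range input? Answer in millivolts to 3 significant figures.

The full-scale span is 0.65 − (-0.65) = 1.3 V.
LSB = 1.3 V ÷ 2^9 = 1.3/512 V = 2.5391 mV.
Worst-case error for round-to-nearest is half an LSB: 1.27 mV.

1.27 mV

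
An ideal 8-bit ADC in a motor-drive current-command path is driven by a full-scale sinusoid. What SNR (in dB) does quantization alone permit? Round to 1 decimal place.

For an ideal N-bit converter with full-scale sine input, SNR = 6.02 N + 1.76 dB. SNR = 6.02 × 8 + 1.76 = 48.16 + 1.76 = 49.92 dB.

49.9 dB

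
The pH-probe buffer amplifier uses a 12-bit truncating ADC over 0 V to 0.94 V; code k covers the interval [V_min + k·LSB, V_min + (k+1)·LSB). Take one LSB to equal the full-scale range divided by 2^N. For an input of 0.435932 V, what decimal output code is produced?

1899

Full-scale range = 0.94 V. LSB = 0.94 V / 2^12 ≈ 229.5 µV.
code = ⌊(V_in − V_min)/LSB⌋ = ⌊(V_in − V_min) × 2^12 / range⌋
     = ⌊(0.435932 − (0)) × 4096 / 0.94⌋ = ⌊0.435932 × 4096/0.94⌋
     = ⌊1899.551⌋ = 1899.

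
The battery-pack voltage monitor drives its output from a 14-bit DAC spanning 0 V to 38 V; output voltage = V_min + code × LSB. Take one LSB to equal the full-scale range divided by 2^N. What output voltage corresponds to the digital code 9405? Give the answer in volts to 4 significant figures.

21.81 V

Range is 38 V. LSB = 38 V / 2^14.
Output = V_min + (9405/16384) × range = 0 + 0.574036 × 38 V
      = 0 + 21.8134 = 21.8134 V.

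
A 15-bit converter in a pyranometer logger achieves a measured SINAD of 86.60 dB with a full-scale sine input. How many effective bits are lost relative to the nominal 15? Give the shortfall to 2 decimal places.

0.91 bits

Effective bits = (86.60 − 1.76)/6.02 = 14.0930.
15 − 14.0930 = 0.91 bits below nominal.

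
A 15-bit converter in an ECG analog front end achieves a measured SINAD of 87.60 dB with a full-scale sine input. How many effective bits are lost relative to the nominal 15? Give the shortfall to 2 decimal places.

Effective bits = (87.60 − 1.76)/6.02 = 14.2591.
Shortfall = 15 − 14.2591 = 0.7409 bits.

0.74 bits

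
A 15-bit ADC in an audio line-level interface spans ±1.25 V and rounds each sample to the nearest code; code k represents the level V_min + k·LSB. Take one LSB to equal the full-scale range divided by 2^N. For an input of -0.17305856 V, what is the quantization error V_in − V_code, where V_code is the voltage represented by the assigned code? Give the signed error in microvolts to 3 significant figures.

Range = 1.25 − (-1.25) = 2.5 V. LSB = 2.5 V / 2^15 ≈ 76.29 µV.
(V_in − V_min)/LSB = (-0.17305856 − (-1.25)) × 32768/2.5 = 14115.6868 → nearest code k = 14116.
Reconstructed level: -1.25 + 14116 × 2.5/32768 V = -0.17303466797 V.
V_in − V_code = -0.17305856 − (-0.17303466797) = −23.9 µV.

−23.9 µV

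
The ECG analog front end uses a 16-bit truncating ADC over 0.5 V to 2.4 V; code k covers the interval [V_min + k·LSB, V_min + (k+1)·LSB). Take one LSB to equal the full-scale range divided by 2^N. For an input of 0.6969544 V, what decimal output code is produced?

6793

Range = 2.4 − (0.5) = 1.9 V. LSB = 1.9 V / 2^16 ≈ 28.99 µV.
(V_in − V_min) × 2^16/range = (0.6969544 − (0.5)) × 65536/1.9 = 6793.476.
Floor → code = 6793.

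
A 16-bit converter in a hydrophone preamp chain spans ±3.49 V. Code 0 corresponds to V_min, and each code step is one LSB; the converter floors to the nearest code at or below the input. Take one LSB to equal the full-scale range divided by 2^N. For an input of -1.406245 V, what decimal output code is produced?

Span: 3.49 V − (-3.49 V) = 6.98 V. LSB = 6.98 V / 2^16 ≈ 106.5 µV.
code = ⌊(V_in − V_min)/LSB⌋ = ⌊(V_in − V_min) × 2^16 / range⌋
     = ⌊(-1.406245 − (-3.49)) × 65536 / 6.98⌋ = ⌊2.083755 × 65536/6.98⌋
     = ⌊19564.609⌋ = 19564.

19564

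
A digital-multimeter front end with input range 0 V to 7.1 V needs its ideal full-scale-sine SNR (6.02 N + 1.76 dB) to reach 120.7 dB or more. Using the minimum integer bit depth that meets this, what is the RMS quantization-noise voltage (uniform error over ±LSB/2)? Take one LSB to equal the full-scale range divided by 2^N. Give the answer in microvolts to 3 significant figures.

Full-scale range = 7.1 V.
6.02 N + 1.76 ≥ 120.7 gives N ≥ 19.757, so the minimum integer is 20.
LSB = 7.1 V / 2^20 = 6.7711 µV.
σ_q = LSB/√12 = 6.7711 µV/3.4641 = 1.95 µV.

1.95 µV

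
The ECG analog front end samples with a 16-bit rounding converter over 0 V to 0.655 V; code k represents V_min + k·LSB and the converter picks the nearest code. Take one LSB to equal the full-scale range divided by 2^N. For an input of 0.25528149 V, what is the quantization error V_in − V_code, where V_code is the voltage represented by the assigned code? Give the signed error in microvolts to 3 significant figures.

Span = 0.655 V. LSB = 0.655 V / 2^16 ≈ 9.995 µV.
(V_in − V_min)/LSB = (0.25528149 − (0)) × 65536/0.655 = 25542.1797 → nearest code k = 25542.
V_code = 0 + (25542/65536) × 0.655 = 0.25527969360 V.
V_in − V_code = 0.25528149 − (0.25527969360) = +1.80 µV.

+1.80 µV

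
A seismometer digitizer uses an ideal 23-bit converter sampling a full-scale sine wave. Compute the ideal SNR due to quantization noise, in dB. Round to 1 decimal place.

140.2 dB

Ideal quantization SNR: 6.02 × 23 + 1.76 dB = 140.2 dB.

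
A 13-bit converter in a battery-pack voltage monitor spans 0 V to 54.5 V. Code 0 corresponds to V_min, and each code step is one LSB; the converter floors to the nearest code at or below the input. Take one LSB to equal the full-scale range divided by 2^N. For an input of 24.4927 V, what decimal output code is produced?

Range is 54.5 V. LSB = 54.5 V / 2^13 ≈ 6.653 mV.
V_in − V_min = 24.4927 − (0) = 24.4927 V.
Divide by LSB: 24.4927 × 8192/54.5 = 3681.5449.
Truncating gives code 3681.

3681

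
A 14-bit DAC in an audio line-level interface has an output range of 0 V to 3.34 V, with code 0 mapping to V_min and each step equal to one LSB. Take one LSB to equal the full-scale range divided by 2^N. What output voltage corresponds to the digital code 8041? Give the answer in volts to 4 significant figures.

V_FS = 3.34 V. LSB = 3.34 V / 2^14.
Output = V_min + (8041/16384) × range = 0 + 0.490784 × 3.34 V
      = 0 + 1.63922 = 1.63922 V.

1.639 V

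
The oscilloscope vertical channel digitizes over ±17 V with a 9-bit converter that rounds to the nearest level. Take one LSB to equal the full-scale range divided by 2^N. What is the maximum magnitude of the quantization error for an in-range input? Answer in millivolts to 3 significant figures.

33.2 mV

The full-scale span is 17 − (-17) = 34 V.
LSB = 34 V / 2^9 = 66.406 mV.
|e|_max = LSB/2 = 33.2 mV.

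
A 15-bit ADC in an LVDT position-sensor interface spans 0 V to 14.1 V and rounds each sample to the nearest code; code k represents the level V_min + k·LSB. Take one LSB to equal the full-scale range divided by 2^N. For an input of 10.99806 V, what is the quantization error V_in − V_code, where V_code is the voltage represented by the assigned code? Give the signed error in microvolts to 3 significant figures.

V_FS = 14.1 V. LSB = 14.1 V / 2^15 ≈ 430.3 µV.
(10.99806 − (0)) / LSB = 10.99806 × 32768/14.1 = 25559.1794. Nearest integer: k = 25559.
V_code = 0 + (25559/32768) × 14.1 = 10.997982788 V.
e = 10.99806 − (10.997982788) = +77.2 µV.

+77.2 µV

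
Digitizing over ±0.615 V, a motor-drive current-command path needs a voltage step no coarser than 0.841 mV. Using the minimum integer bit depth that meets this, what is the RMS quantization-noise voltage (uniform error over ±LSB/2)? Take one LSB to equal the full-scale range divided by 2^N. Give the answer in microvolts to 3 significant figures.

173 µV

The full-scale span is 0.615 − (-0.615) = 1.23 V.
1.23 V / 0.841 mV = 1463. Since 2^10 = 1024 and 2^11 = 2048, N = 11.
One LSB is 1.23 V / 2048 = 0.60059 mV.
RMS noise = LSB/√12 = 173 µV.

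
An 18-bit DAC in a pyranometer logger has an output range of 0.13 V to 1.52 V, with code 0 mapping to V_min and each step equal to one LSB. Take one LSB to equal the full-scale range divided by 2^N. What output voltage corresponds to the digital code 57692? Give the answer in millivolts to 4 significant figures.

435.9 mV

Range = 1.52 − (0.13) = 1.39 V. LSB = 1.39 V / 2^18.
V_out = V_min + code × LSB = 0.13 V + 57692 × 1.39 V / 262144
      = 0.13 V + 0.305908 V = 0.435908 V.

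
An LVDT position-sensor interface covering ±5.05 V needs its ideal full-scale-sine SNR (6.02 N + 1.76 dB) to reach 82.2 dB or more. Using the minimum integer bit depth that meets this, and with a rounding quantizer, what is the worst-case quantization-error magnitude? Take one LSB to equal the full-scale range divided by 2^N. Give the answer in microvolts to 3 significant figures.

308 µV

Full-scale range = 5.05 V − (-5.05 V) = 10.1 V.
Solving 6.02 N ≥ 82.2 − 1.76: N ≥ 13.362. Round up → N = 14.
One LSB is 10.1 V / 16384 = 0.61646 mV.
Max error for round-to-nearest is LSB/2 = 308 µV.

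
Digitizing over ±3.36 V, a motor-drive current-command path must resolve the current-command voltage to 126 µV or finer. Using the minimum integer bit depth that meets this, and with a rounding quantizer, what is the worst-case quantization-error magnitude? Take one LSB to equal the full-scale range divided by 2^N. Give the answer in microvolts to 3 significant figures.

The full-scale span is 3.36 − (-3.36) = 6.72 V.
6.72 V / 126 µV = 53330. Since 2^15 = 32768 and 2^16 = 65536, N = 16.
LSB = 6.72 V / 2^16 = 102.54 µV.
|e|_max = LSB/2 = 51.3 µV.

51.3 µV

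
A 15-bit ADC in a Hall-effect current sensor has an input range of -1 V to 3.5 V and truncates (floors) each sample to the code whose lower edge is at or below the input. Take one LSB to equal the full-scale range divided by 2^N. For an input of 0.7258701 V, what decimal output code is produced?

Full-scale range = 3.5 V − (-1 V) = 4.5 V. LSB = 4.5 V / 2^15 ≈ 137.3 µV.
(V_in − V_min) × 2^15/range = (0.7258701 − (-1)) × 32768/4.5 = 12567.403.
Floor → code = 12567.

12567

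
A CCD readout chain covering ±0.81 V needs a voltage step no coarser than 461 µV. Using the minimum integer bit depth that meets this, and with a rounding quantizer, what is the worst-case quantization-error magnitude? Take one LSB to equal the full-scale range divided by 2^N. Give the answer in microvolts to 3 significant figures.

The full-scale span is 0.81 − (-0.81) = 1.62 V.
Levels needed ≥ 1.62/461 µV = 3514. 2^12 = 4096 suffices, so N_min = 12.
LSB = 1.62 V / 2^12 = 395.51 µV.
Half an LSB is 198 µV.

198 µV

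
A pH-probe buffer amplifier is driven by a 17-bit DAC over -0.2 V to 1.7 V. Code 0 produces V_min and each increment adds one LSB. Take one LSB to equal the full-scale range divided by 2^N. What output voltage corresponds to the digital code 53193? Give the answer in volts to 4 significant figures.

The full-scale span is 1.7 − (-0.2) = 1.9 V. LSB = 1.9 V / 2^17.
V_out = -0.2 + 53193 × (1.9/131072) V
      = -0.2 + 0.771078 = 0.571078 V.

0.5711 V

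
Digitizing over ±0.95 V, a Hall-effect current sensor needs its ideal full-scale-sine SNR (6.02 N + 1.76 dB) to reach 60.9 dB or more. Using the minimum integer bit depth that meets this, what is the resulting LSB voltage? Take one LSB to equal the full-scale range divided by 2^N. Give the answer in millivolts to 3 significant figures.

1.86 mV

Span: 0.95 V − (-0.95 V) = 1.9 V.
6.02 N + 1.76 ≥ 60.9 gives N ≥ 9.824, so the minimum integer is 10.
LSB = 1.9 V ÷ 2^10 = 1.9/1024 V = 1.86 mV.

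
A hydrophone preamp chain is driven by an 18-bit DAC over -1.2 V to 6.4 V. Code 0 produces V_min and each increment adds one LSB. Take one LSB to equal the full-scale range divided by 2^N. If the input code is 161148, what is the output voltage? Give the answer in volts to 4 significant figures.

3.472 V

Range = 6.4 − (-1.2) = 7.6 V. LSB = 7.6 V / 2^18.
V_out = V_min + code × LSB = -1.2 V + 161148 × 7.6 V / 262144
      = -1.2 V + 4.67195 V = 3.47195 V.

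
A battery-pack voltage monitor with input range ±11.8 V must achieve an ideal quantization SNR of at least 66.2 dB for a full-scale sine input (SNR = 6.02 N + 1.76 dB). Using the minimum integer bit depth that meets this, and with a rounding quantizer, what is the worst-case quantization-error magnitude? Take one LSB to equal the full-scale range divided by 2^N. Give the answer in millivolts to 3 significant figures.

Range = 11.8 − (-11.8) = 23.6 V.
N ≥ (66.2 − 1.76)/6.02 = 10.704 → N_min = 11.
Step size = 23.6/2048 V = 11.523 mV.
Half an LSB is 5.76 mV.

5.76 mV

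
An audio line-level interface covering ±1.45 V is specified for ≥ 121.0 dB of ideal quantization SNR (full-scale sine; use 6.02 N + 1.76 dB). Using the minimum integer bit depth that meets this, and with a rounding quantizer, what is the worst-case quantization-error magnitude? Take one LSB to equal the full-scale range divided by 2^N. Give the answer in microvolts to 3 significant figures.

1.38 µV

Span: 1.45 V − (-1.45 V) = 2.9 V.
6.02 N + 1.76 ≥ 121.0 gives N ≥ 19.807, so the minimum integer is 20.
Step size = 2.9/1048576 V = 2.7657 µV.
Half an LSB is 1.38 µV.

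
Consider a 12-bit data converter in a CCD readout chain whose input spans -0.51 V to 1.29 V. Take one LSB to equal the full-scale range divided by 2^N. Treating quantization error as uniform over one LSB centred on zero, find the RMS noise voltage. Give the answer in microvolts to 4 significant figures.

Range = 1.29 − (-0.51) = 1.8 V.
Step size = 1.8/4096 V = 439.453 µV.
σ_q = LSB/√12 = 439.453 µV/3.4641 = 126.9 µV.

126.9 µV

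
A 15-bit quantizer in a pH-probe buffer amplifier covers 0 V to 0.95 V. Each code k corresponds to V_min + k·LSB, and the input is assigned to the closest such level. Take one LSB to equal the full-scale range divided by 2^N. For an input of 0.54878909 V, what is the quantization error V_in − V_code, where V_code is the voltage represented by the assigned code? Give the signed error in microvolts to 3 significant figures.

+5.22 µV

Span = 0.95 V. LSB = 0.95 V / 2^15 ≈ 28.99 µV.
(0.54878909 − (0)) / LSB = 0.54878909 × 32768/0.95 = 18929.1799. Nearest integer: k = 18929.
V_code = 0 + (18929/32768) × 0.95 = 0.54878387451 V.
Error = V_in − V_code = 0.54878909 − (0.54878387451) = +5.22 µV.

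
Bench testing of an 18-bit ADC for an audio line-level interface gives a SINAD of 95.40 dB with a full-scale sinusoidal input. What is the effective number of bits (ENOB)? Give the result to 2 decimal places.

ENOB = (95.40 − 1.76)/6.02 = 15.5548 bits.

15.55 bits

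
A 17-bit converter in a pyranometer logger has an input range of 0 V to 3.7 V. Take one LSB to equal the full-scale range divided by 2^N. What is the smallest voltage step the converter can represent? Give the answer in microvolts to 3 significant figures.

28.2 µV

Span = 3.7 V.
There are 2^17 = 131072 steps.
LSB = 3.7 V ÷ 2^17 = 3.7/131072 V = 28.2 µV.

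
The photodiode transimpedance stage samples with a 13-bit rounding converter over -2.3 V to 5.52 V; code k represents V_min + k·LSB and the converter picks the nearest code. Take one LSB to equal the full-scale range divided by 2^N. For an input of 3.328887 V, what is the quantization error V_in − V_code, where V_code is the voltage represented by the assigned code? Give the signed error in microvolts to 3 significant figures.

Range = 5.52 − (-2.3) = 7.82 V. LSB = 7.82 V / 2^13 ≈ 0.9546 mV.
(V_in − V_min)/LSB = (3.328887 − (-2.3)) × 8192/7.82 = 5896.6550 → nearest code k = 5897.
V_code = V_min + k × range/2^13 = -2.3 + 5897 × 7.82/8192 = 3.329216309 V.
V_in − V_code = 3.328887 − (3.329216309) = −329 µV.

−329 µV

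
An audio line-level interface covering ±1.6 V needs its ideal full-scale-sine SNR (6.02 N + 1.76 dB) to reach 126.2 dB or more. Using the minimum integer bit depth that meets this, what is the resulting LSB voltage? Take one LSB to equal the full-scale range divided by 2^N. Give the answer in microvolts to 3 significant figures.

1.53 µV

Span: 1.6 V − (-1.6 V) = 3.2 V.
Required N = ⌈(126.2 − 1.76)/6.02⌉ = ⌈20.671⌉ = 21.
Step size = 3.2/2097152 V = 1.53 µV.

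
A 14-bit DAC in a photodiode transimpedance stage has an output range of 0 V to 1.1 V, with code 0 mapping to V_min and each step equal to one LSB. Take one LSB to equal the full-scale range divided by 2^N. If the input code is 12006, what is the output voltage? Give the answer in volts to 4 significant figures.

0.8061 V

V_FS = 1.1 V. LSB = 1.1 V / 2^14.
Output = V_min + (12006/16384) × range = 0 + 0.732788 × 1.1 V
      = 0 V + 0.806067 V = 0.806067 V.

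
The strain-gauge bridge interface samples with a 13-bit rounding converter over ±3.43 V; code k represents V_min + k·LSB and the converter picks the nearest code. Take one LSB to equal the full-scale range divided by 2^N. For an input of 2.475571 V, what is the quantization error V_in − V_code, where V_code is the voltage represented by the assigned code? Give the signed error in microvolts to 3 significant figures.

+210 µV

Full-scale range = 3.43 V − (-3.43 V) = 6.86 V. LSB = 6.86 V / 2^13 ≈ 0.8374 mV.
Position in LSBs: (2.475571 − (-3.43)) × 8192/6.86 = 7052.2504; rounding gives k = 7052.
Reconstructed level: -3.43 + 7052 × 6.86/8192 V = 2.475361328 V.
Error = V_in − V_code = 2.475571 − (2.475361328) = +210 µV.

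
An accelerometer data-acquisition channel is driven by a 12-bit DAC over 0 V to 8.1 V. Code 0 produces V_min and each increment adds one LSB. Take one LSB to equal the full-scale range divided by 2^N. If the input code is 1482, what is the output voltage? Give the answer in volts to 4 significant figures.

Full-scale range = 8.1 V. LSB = 8.1 V / 2^12.
Output = V_min + (1482/4096) × range = 0 + 0.361816 × 8.1 V
      = 0 + 2.93071 = 2.93071 V.

2.931 V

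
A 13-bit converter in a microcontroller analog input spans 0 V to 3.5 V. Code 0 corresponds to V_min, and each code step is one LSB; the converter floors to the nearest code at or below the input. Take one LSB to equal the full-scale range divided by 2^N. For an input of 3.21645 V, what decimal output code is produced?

7528

Full-scale range = 3.5 V. LSB = 3.5 V / 2^13 ≈ 427.2 µV.
V_in − V_min = 3.21645 − (0) = 3.21645 V.
Divide by LSB: 3.21645 × 8192/3.5 = 7528.3310.
Truncating gives code 7528.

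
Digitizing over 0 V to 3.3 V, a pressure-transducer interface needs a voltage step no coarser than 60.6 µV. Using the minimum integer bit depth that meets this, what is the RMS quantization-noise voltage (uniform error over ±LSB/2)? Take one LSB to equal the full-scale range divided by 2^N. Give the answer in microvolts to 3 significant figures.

14.5 µV

Full-scale range = 3.3 V.
Required number of levels: 3.3/60.6 µV = 54455; smallest N with 2^N ≥ that is 16.
LSB = 3.3 V / 2^16 = 50.354 µV.
V_rms = LSB/√12 = 14.5 µV.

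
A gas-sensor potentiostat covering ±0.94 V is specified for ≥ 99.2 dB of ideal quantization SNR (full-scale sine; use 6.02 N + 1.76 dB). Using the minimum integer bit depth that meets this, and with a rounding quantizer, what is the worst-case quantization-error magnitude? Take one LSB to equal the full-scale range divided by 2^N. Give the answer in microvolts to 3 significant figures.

Range = 0.94 − (-0.94) = 1.88 V.
6.02 N + 1.76 ≥ 99.2 gives N ≥ 16.186, so the minimum integer is 17.
One LSB is 1.88 V / 131072 = 14.343 µV.
Max error for round-to-nearest is LSB/2 = 7.17 µV.

7.17 µV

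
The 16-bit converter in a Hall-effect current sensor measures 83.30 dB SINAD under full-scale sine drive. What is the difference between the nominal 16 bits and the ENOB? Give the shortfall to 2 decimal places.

Effective bits = (83.30 − 1.76)/6.02 = 13.5449.
Lost resolution: 16 − 13.5449 = 2.4551 bits.

2.46 bits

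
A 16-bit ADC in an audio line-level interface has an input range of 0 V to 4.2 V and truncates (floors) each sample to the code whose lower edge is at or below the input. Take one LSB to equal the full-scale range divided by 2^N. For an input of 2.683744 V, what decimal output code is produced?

V_FS = 4.2 V. LSB = 4.2 V / 2^16 ≈ 64.09 µV.
code = ⌊(V_in − V_min)/LSB⌋ = ⌊(V_in − V_min) × 2^16 / range⌋
     = ⌊(2.683744 − (0)) × 65536 / 4.2⌋ = ⌊2.683744 × 65536/4.2⌋
     = ⌊41876.630⌋ = 41876.

41876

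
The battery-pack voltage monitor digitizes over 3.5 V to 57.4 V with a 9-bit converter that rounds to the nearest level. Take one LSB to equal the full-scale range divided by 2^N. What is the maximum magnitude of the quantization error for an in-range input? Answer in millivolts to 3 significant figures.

52.6 mV

Span: 57.4 V − (3.5 V) = 53.9 V.
LSB = 53.9 V ÷ 2^9 = 53.9/512 V = 105.27 mV.
|e|_max = LSB/2 = 52.6 mV.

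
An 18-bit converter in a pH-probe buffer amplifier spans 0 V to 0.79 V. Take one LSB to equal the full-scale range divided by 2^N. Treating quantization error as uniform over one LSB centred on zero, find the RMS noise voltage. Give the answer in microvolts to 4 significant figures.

0.8700 µV

V_FS = 0.79 V.
LSB = 0.79 V ÷ 2^18 = 0.79/262144 V = 3.01361 µV.
For a uniform distribution on [−LSB/2, +LSB/2], V_rms = LSB/√12 = 3.01361 µV/3.4641 = 0.8700 µV.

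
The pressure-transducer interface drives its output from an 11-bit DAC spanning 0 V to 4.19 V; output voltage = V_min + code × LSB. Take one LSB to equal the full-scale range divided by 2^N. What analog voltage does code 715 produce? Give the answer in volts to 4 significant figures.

1.463 V

Range is 4.19 V. LSB = 4.19 V / 2^11.
V_out = V_min + code × LSB = 0 V + 715 × 4.19 V / 2048
      = 0 + 1.46282 = 1.46282 V.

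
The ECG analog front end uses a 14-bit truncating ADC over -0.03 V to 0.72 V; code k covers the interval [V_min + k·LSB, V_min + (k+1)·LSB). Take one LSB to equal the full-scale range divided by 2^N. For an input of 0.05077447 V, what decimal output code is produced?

1764

Range = 0.72 − (-0.03) = 0.75 V. LSB = 0.75 V / 2^14 ≈ 45.78 µV.
V_in − V_min = 0.05077447 − (-0.03) = 0.08077447 V.
Divide by LSB: 0.08077447 × 16384/0.75 = 1764.5452.
Truncating gives code 1764.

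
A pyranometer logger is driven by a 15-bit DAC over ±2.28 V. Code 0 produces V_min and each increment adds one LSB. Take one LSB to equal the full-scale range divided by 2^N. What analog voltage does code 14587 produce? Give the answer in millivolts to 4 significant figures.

-250.1 mV

The full-scale span is 2.28 − (-2.28) = 4.56 V. LSB = 4.56 V / 2^15.
V_out = V_min + code × LSB = -2.28 V + 14587 × 4.56 V / 32768
      = -2.28 V + 2.02993 V = -0.250071 V.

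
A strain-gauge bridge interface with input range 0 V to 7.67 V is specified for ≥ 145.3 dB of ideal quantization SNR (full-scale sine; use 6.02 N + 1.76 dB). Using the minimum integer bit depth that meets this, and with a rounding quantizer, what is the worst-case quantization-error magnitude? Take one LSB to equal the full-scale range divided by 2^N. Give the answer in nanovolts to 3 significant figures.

229 nV

Full-scale range = 7.67 V.
6.02 N + 1.76 ≥ 145.3 gives N ≥ 23.844, so the minimum integer is 24.
One LSB is 7.67 V / 16777216 = 457.17 nV.
|e|_max = LSB/2 = 229 nV.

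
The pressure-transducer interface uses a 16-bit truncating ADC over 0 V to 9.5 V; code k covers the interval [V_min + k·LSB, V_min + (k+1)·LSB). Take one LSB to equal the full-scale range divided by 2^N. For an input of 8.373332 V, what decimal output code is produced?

57763

Range is 9.5 V. LSB = 9.5 V / 2^16 ≈ 145.0 µV.
V_in − V_min = 8.373332 − (0) = 8.373332 V.
Divide by LSB: 8.373332 × 65536/9.5 = 57763.6512.
Truncating gives code 57763.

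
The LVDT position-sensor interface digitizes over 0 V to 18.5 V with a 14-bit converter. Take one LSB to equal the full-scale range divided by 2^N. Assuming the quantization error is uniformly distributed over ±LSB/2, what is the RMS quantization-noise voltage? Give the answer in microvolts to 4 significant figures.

V_FS = 18.5 V.
LSB = 18.5 V ÷ 2^14 = 18.5/16384 V = 1.12915 mV.
V_rms = LSB/√12 = 1.12915 mV / √12 = 326.0 µV.

326.0 µV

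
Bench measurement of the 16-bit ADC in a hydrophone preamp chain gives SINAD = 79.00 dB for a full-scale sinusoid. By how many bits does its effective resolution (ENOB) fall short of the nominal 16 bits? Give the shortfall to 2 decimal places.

Effective bits = (79.00 − 1.76)/6.02 = 12.8306.
Lost resolution: 16 − 12.8306 = 3.1694 bits.

3.17 bits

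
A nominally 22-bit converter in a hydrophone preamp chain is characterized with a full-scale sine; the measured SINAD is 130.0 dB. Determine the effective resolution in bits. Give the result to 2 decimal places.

ENOB = (130.0 − 1.76)/6.02 = 21.3023 bits.

21.30 bits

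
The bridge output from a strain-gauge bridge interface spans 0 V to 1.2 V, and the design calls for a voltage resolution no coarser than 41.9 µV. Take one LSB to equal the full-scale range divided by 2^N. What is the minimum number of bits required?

15 bits

Full-scale range = 1.2 V.
Levels needed ≥ 1.2/41.9 µV = 28640. 2^15 = 32768 suffices, so N_min = 15.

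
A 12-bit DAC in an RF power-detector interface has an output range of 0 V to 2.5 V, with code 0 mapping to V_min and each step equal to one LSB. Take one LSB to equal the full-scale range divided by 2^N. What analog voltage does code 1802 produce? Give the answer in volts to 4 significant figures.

Full-scale range = 2.5 V. LSB = 2.5 V / 2^12.
V_out = 0 + 1802 × (2.5/4096) V
      = 0 V + 1.09985 V = 1.09985 V.

1.100 V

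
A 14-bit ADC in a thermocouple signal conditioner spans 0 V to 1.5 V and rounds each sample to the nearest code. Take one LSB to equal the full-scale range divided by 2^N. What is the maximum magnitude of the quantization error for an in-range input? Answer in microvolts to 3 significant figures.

Range is 1.5 V.
LSB = 1.5 V ÷ 2^14 = 1.5/16384 V = 91.553 µV.
Worst-case error for round-to-nearest is half an LSB: 45.8 µV.

45.8 µV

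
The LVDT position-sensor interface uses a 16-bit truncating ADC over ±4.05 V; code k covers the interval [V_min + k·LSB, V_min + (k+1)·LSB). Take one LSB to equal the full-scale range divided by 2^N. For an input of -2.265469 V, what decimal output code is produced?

14438

Range = 4.05 − (-4.05) = 8.1 V. LSB = 8.1 V / 2^16 ≈ 123.6 µV.
code = ⌊(V_in − V_min)/LSB⌋ = ⌊(V_in − V_min) × 2^16 / range⌋
     = ⌊(-2.265469 − (-4.05)) × 65536 / 8.1⌋ = ⌊1.784531 × 65536/8.1⌋
     = ⌊14438.398⌋ = 14438.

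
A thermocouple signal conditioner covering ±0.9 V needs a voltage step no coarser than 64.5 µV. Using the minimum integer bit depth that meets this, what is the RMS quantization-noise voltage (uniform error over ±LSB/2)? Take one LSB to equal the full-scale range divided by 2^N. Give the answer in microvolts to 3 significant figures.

15.9 µV

Full-scale range = 0.9 V − (-0.9 V) = 1.8 V.
Need 2^N ≥ 1.8 V / 64.5 µV = 27910 → N_min = 15.
LSB = 1.8 V / 2^15 = 54.932 µV.
RMS noise = LSB/√12 = 15.9 µV.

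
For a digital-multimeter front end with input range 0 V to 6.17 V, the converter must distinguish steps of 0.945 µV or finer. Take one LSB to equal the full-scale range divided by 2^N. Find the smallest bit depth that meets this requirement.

V_FS = 6.17 V.
Need 2^N ≥ 6.17 V / 0.945 µV = 6.529e6 → N_min = 23.

23 bits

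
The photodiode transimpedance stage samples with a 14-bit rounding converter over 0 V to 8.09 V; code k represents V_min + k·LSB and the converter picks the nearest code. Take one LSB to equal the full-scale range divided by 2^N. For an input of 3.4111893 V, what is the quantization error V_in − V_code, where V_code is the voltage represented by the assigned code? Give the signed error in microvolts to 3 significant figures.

Range is 8.09 V. LSB = 8.09 V / 2^14 ≈ 493.8 µV.
Position in LSBs: (3.4111893 − (0)) × 16384/8.09 = 6908.3962; rounding gives k = 6908.
V_code = V_min + k × range/2^14 = 0 + 6908 × 8.09/16384 = 3.4109936523 V.
V_in − V_code = 3.4111893 − (3.4109936523) = +196 µV.

+196 µV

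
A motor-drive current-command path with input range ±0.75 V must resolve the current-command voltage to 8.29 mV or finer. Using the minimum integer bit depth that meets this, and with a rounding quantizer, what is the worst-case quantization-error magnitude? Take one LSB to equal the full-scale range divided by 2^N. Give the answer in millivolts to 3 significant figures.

2.93 mV

Span: 0.75 V − (-0.75 V) = 1.5 V.
Levels needed ≥ 1.5/8.29 mV = 180.9. 2^8 = 256 suffices, so N_min = 8.
LSB = 1.5 V / 2^8 = 5.8594 mV.
Half an LSB is 2.93 mV.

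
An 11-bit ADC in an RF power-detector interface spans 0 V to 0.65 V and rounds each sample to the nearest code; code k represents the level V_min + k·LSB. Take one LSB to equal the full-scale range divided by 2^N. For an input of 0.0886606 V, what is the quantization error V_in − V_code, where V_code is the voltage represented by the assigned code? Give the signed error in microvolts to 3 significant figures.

Span = 0.65 V. LSB = 0.65 V / 2^11 ≈ 317.4 µV.
(V_in − V_min)/LSB = (0.0886606 − (0)) × 2048/0.65 = 279.3491 → nearest code k = 279.
V_code = 0 + (279/2048) × 0.65 = 0.08854980469 V.
e = 0.0886606 − (0.08854980469) = +111 µV.

+111 µV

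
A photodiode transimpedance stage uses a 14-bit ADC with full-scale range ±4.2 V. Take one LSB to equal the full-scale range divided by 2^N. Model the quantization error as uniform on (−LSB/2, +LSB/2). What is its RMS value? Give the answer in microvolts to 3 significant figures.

148 µV

Range = 4.2 − (-4.2) = 8.4 V.
One LSB is 8.4 V / 16384 = 0.51270 mV.
σ_q = LSB/√12 = 0.51270 mV/3.4641 = 148 µV.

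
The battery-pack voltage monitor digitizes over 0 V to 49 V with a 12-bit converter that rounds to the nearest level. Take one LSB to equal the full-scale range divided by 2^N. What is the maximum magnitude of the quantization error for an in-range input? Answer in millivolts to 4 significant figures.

5.981 mV

Span = 49 V.
Step size = 49/4096 V = 11.9629 mV.
|e|_max = LSB/2 = 5.981 mV.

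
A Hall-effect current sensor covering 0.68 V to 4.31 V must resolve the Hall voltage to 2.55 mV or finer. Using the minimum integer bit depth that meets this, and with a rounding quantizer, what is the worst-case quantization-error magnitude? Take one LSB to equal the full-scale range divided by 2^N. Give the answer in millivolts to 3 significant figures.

0.886 mV

The full-scale span is 4.31 − (0.68) = 3.63 V.
Need 2^N ≥ 3.63 V / 2.55 mV = 1424 → N_min = 11.
One LSB is 3.63 V / 2048 = 1.7725 mV.
Half an LSB is 0.886 mV.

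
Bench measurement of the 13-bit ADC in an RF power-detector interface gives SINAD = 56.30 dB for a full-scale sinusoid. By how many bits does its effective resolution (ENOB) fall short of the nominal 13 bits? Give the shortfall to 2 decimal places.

3.94 bits

N_eff = (56.30 − 1.76)/6.02 = 9.0598 bits.
Lost resolution: 13 − 9.0598 = 3.9402 bits.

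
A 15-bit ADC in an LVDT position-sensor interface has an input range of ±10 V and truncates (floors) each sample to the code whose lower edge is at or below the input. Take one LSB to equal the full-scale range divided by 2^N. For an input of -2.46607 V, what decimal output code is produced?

Range = 10 − (-10) = 20 V. LSB = 20 V / 2^15 ≈ 0.6104 mV.
V_in − V_min = -2.46607 − (-10) = 7.53393 V.
Divide by LSB: 7.53393 × 32768/20 = 12343.5909.
Truncating gives code 12343.

12343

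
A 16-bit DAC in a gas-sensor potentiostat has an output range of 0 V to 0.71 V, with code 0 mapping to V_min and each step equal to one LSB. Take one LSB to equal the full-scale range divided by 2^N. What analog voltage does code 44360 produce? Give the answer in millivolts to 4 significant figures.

V_FS = 0.71 V. LSB = 0.71 V / 2^16.
V_out = V_min + code × LSB = 0 V + 44360 × 0.71 V / 65536
      = 0 V + 0.480585 V = 0.480585 V.

480.6 mV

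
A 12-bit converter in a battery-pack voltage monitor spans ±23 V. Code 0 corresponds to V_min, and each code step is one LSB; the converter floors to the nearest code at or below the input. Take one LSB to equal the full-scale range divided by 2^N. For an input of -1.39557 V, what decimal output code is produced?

1923

The full-scale span is 23 − (-23) = 46 V. LSB = 46 V / 2^12 ≈ 11.23 mV.
code = ⌊(V_in − V_min)/LSB⌋ = ⌊(V_in − V_min) × 2^12 / range⌋
     = ⌊(-1.39557 − (-23)) × 4096 / 46⌋ = ⌊21.60443 × 4096/46⌋
     = ⌊1923.734⌋ = 1923.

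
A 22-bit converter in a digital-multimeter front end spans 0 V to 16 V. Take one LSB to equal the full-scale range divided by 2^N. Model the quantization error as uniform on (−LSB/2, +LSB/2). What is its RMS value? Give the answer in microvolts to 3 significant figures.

1.10 µV

V_FS = 16 V.
One LSB is 16 V / 4194304 = 3.8147 µV.
For a uniform distribution on [−LSB/2, +LSB/2], V_rms = LSB/√12 = 3.8147 µV/3.4641 = 1.10 µV.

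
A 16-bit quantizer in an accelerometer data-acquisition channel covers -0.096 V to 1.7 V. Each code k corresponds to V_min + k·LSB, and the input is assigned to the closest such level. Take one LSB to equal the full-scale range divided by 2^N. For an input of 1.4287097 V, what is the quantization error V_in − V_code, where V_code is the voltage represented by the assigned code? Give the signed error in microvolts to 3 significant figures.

−10.3 µV

The full-scale span is 1.7 − (-0.096) = 1.796 V. LSB = 1.796 V / 2^16 ≈ 27.40 µV.
Position in LSBs: (1.4287097 − (-0.096)) × 65536/1.796 = 55636.6230; rounding gives k = 55637.
Reconstructed level: -0.096 + 55637 × 1.796/65536 V = 1.4287200317 V.
e = 1.4287097 − (1.4287200317) = −10.3 µV.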